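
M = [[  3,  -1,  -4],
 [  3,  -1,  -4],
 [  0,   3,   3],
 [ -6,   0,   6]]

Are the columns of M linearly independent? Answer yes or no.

no

Row reduce M to echelon form.
R2 ← R2 − R1: [0, 0, 0]
R4 ← R4 + (2)·R1: [0, -2, -2]
Swap R2 ↔ R3
R4 ← R4 + (2/3)·R2: [0, 0, 0]
2 pivots among 3 columns.
Only 2 < 3 pivot columns, so the columns are linearly dependent.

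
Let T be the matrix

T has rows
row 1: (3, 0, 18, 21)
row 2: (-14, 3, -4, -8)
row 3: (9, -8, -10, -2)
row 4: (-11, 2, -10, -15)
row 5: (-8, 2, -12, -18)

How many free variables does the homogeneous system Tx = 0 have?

0

Row reduce to echelon form.
R2 ← R2 + (14/3)·R1: [0, 3, 80, 90]
R3 ← R3 − (3)·R1: [0, -8, -64, -65]
R4 ← R4 + (11/3)·R1: [0, 2, 56, 62]
R5 ← R5 + (8/3)·R1: [0, 2, 36, 38]
R3 ← R3 + (8/3)·R2: [0, 0, 448/3, 175]
R4 ← R4 − (2/3)·R2: [0, 0, 8/3, 2]
R5 ← R5 − (2/3)·R2: [0, 0, -52/3, -22]
R4 ← R4 − (1/56)·R3: [0, 0, 0, -9/8]
R5 ← R5 + (13/112)·R3: [0, 0, 0, -27/16]
R5 ← R5 − (3/2)·R4: [0, 0, 0, 0]
4 nonzero rows, so rank(T) = 4.
T has 4 columns; by rank–nullity, nullity = 4 − 4 = 0.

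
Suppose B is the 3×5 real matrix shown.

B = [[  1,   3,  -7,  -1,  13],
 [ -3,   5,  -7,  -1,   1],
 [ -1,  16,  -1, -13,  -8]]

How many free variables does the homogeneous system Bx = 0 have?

2

Row reduce to echelon form.
R2 ← R2 + (3)·R1: [0, 14, -28, -4, 40]
R3 ← R3 + R1: [0, 19, -8, -14, 5]
R3 ← R3 − (19/14)·R2: [0, 0, 30, -60/7, -345/7]
3 nonzero rows, so rank(B) = 3.
B has 5 columns; by rank–nullity, nullity = 5 − 3 = 2.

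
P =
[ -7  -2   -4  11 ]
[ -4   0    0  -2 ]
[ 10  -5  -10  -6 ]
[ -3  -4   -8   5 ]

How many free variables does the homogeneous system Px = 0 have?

1

Row reduce to echelon form.
R2 ← R2 − (4/7)·R1: [0, 8/7, 16/7, -58/7]
R3 ← R3 + (10/7)·R1: [0, -55/7, -110/7, 68/7]
R4 ← R4 − (3/7)·R1: [0, -22/7, -44/7, 2/7]
R3 ← R3 + (55/8)·R2: [0, 0, 0, -189/4]
R4 ← R4 + (11/4)·R2: [0, 0, 0, -45/2]
R4 ← R4 − (10/21)·R3: [0, 0, 0, 0]
3 nonzero rows, so rank(P) = 3.
P has 4 columns; by rank–nullity, nullity = 4 − 3 = 1.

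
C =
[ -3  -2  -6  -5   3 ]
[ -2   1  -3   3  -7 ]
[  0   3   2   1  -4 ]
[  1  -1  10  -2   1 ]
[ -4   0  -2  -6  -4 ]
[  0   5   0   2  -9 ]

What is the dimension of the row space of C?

5

Row reduce to echelon form.
R2 ← R2 − (2/3)·R1: [0, 7/3, 1, 19/3, -9]
R4 ← R4 + (1/3)·R1: [0, -5/3, 8, -11/3, 2]
R5 ← R5 − (4/3)·R1: [0, 8/3, 6, 2/3, -8]
R3 ← R3 − (9/7)·R2: [0, 0, 5/7, -50/7, 53/7]
R4 ← R4 + (5/7)·R2: [0, 0, 61/7, 6/7, -31/7]
R5 ← R5 − (8/7)·R2: [0, 0, 34/7, -46/7, 16/7]
R6 ← R6 − (15/7)·R2: [0, 0, -15/7, -81/7, 72/7]
R4 ← R4 − (61/5)·R3: [0, 0, 0, 88, -484/5]
R5 ← R5 − (34/5)·R3: [0, 0, 0, 42, -246/5]
R6 ← R6 + (3)·R3: [0, 0, 0, -33, 33]
R5 ← R5 − (21/44)·R4: [0, 0, 0, 0, -3]
R6 ← R6 + (3/8)·R4: [0, 0, 0, 0, -33/10]
R6 ← R6 − (11/10)·R5: [0, 0, 0, 0, 0]
Echelon form has 5 nonzero rows, so rank(C) = 5.
The row space has dimension equal to the rank: 5.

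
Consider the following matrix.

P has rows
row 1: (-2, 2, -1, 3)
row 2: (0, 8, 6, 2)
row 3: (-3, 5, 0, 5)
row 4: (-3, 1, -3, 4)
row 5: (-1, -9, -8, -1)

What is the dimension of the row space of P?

Row reduce to echelon form.
R3 ← R3 − (3/2)·R1: [0, 2, 3/2, 1/2]
R4 ← R4 − (3/2)·R1: [0, -2, -3/2, -1/2]
R5 ← R5 − (1/2)·R1: [0, -10, -15/2, -5/2]
R3 ← R3 − (1/4)·R2: [0, 0, 0, 0]
R4 ← R4 + (1/4)·R2: [0, 0, 0, 0]
R5 ← R5 + (5/4)·R2: [0, 0, 0, 0]
Echelon form has 2 nonzero rows, so rank(P) = 2.
The row space has dimension equal to the rank: 2.

2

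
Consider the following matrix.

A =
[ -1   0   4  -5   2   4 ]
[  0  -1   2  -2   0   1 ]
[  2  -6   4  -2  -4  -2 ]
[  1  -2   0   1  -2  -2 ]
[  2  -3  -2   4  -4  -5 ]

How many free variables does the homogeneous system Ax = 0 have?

Row reduce to echelon form.
R3 ← R3 + (2)·R1: [0, -6, 12, -12, 0, 6]
R4 ← R4 + R1: [0, -2, 4, -4, 0, 2]
R5 ← R5 + (2)·R1: [0, -3, 6, -6, 0, 3]
R3 ← R3 − (6)·R2: [0, 0, 0, 0, 0, 0]
R4 ← R4 − (2)·R2: [0, 0, 0, 0, 0, 0]
R5 ← R5 − (3)·R2: [0, 0, 0, 0, 0, 0]
2 nonzero rows, so rank(A) = 2.
A has 6 columns; by rank–nullity, nullity = 6 − 2 = 4.

4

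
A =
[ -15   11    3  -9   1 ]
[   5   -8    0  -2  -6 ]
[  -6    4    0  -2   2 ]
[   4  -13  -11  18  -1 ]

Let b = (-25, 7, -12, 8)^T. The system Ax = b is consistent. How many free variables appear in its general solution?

Row reduce the augmented matrix [A | b].
R2 ← R2 + (1/3)·R1: [0, -13/3, 1, -5, -17/3, -4/3]
R3 ← R3 − (2/5)·R1: [0, -2/5, -6/5, 8/5, 8/5, -2]
R4 ← R4 + (4/15)·R1: [0, -151/15, -51/5, 78/5, -11/15, 4/3]
R3 ← R3 − (6/65)·R2: [0, 0, -84/65, 134/65, 138/65, -122/65]
R4 ← R4 − (151/65)·R2: [0, 0, -814/65, 1769/65, 808/65, 288/65]
R4 ← R4 − (407/42)·R3: [0, 0, 0, 152/21, -57/7, 475/21]
The echelon form has 4 nonzero rows, and every pivot lies in the first 5 columns, so rank(A) = rank([A|b]) = 4.
The system is consistent.
Free variables = (unknowns) − (rank) = 5 − 4 = 1.

1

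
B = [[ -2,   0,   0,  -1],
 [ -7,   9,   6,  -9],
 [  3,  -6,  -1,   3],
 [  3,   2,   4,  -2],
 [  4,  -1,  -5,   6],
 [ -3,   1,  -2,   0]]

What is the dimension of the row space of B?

4

Row reduce to echelon form.
R2 ← R2 − (7/2)·R1: [0, 9, 6, -11/2]
R3 ← R3 + (3/2)·R1: [0, -6, -1, 3/2]
R4 ← R4 + (3/2)·R1: [0, 2, 4, -7/2]
R5 ← R5 + (2)·R1: [0, -1, -5, 4]
R6 ← R6 − (3/2)·R1: [0, 1, -2, 3/2]
R3 ← R3 + (2/3)·R2: [0, 0, 3, -13/6]
R4 ← R4 − (2/9)·R2: [0, 0, 8/3, -41/18]
R5 ← R5 + (1/9)·R2: [0, 0, -13/3, 61/18]
R6 ← R6 − (1/9)·R2: [0, 0, -8/3, 19/9]
R4 ← R4 − (8/9)·R3: [0, 0, 0, -19/54]
R5 ← R5 + (13/9)·R3: [0, 0, 0, 7/27]
R6 ← R6 + (8/9)·R3: [0, 0, 0, 5/27]
R5 ← R5 + (14/19)·R4: [0, 0, 0, 0]
R6 ← R6 + (10/19)·R4: [0, 0, 0, 0]
Echelon form has 4 nonzero rows, so rank(B) = 4.
The row space has dimension equal to the rank: 4.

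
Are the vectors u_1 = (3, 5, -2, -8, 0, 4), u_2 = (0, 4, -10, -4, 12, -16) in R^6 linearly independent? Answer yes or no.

Form the matrix with these vectors as rows and row reduce.
2 nonzero rows, so the 2 vectors span a space of dimension 2.
Since 2 = 2, the vectors are linearly independent.

yes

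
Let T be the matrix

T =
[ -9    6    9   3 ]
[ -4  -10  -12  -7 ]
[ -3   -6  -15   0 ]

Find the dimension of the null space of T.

Row reduce to echelon form.
R2 ← R2 − (4/9)·R1: [0, -38/3, -16, -25/3]
R3 ← R3 − (1/3)·R1: [0, -8, -18, -1]
R3 ← R3 − (12/19)·R2: [0, 0, -150/19, 81/19]
3 nonzero rows, so rank(T) = 3.
T has 4 columns; by rank–nullity, nullity = 4 − 3 = 1.

1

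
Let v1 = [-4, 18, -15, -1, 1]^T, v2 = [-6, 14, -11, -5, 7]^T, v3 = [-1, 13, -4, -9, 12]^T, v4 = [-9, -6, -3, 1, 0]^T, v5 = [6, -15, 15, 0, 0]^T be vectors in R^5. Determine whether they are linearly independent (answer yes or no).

Form the matrix with these vectors as rows and row reduce.
R2 ← R2 − (3/2)·R1: [0, -13, 23/2, -7/2, 11/2]
R3 ← R3 − (1/4)·R1: [0, 17/2, -1/4, -35/4, 47/4]
R4 ← R4 − (9/4)·R1: [0, -93/2, 123/4, 13/4, -9/4]
R5 ← R5 + (3/2)·R1: [0, 12, -15/2, -3/2, 3/2]
R3 ← R3 + (17/26)·R2: [0, 0, 189/26, -287/26, 399/26]
R4 ← R4 − (93/26)·R2: [0, 0, -135/13, 205/13, -285/13]
R5 ← R5 + (12/13)·R2: [0, 0, 81/26, -123/26, 171/26]
R4 ← R4 + (10/7)·R3: [0, 0, 0, 0, 0]
R5 ← R5 − (3/7)·R3: [0, 0, 0, 0, 0]
3 nonzero rows, so the 5 vectors span a space of dimension 3.
Since 3 < 5, the vectors are linearly dependent.

no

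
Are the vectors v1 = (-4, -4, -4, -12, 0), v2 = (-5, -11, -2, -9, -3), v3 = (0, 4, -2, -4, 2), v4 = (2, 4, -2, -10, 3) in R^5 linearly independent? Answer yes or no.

Form the matrix with these vectors as rows and row reduce.
R2 ← R2 − (5/4)·R1: [0, -6, 3, 6, -3]
R4 ← R4 + (1/2)·R1: [0, 2, -4, -16, 3]
R3 ← R3 + (2/3)·R2: [0, 0, 0, 0, 0]
R4 ← R4 + (1/3)·R2: [0, 0, -3, -14, 2]
Swap R3 ↔ R4
3 nonzero rows, so the 4 vectors span a space of dimension 3.
Since 3 < 4, the vectors are linearly dependent.

no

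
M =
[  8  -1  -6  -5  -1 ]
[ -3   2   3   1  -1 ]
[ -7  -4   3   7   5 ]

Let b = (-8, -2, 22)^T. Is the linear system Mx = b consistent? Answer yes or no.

yes

Row reduce the augmented matrix [M | b].
R2 ← R2 + (3/8)·R1: [0, 13/8, 3/4, -7/8, -11/8, -5]
R3 ← R3 + (7/8)·R1: [0, -39/8, -9/4, 21/8, 33/8, 15]
R3 ← R3 + (3)·R2: [0, 0, 0, 0, 0, 0]
The echelon form has 2 nonzero rows, and every pivot lies in the first 5 columns, so rank(M) = rank([M|b]) = 2.
The system is consistent.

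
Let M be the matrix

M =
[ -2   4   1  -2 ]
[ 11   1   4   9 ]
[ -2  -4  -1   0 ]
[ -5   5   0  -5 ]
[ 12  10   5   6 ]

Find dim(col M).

Row reduce to echelon form.
R2 ← R2 + (11/2)·R1: [0, 23, 19/2, -2]
R3 ← R3 − R1: [0, -8, -2, 2]
R4 ← R4 − (5/2)·R1: [0, -5, -5/2, 0]
R5 ← R5 + (6)·R1: [0, 34, 11, -6]
R3 ← R3 + (8/23)·R2: [0, 0, 30/23, 30/23]
R4 ← R4 + (5/23)·R2: [0, 0, -10/23, -10/23]
R5 ← R5 − (34/23)·R2: [0, 0, -70/23, -70/23]
R4 ← R4 + (1/3)·R3: [0, 0, 0, 0]
R5 ← R5 + (7/3)·R3: [0, 0, 0, 0]
Echelon form has 3 nonzero rows, so rank(M) = 3.
The column space has dimension equal to the rank: 3.

3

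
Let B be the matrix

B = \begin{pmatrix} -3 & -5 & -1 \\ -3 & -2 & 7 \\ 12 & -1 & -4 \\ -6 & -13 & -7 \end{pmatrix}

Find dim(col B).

Row reduce to echelon form.
R2 ← R2 − R1: [0, 3, 8]
R3 ← R3 + (4)·R1: [0, -21, -8]
R4 ← R4 − (2)·R1: [0, -3, -5]
R3 ← R3 + (7)·R2: [0, 0, 48]
R4 ← R4 + R2: [0, 0, 3]
R4 ← R4 − (1/16)·R3: [0, 0, 0]
Echelon form has 3 nonzero rows, so rank(B) = 3.
The column space has dimension equal to the rank: 3.

3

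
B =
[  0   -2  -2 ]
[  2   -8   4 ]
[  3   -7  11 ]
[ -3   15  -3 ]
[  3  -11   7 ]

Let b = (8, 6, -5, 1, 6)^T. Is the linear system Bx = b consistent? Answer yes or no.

Row reduce the augmented matrix [B | b].
Swap R1 ↔ R2
R3 ← R3 − (3/2)·R1: [0, 5, 5, -14]
R4 ← R4 + (3/2)·R1: [0, 3, 3, 10]
R5 ← R5 − (3/2)·R1: [0, 1, 1, -3]
R3 ← R3 + (5/2)·R2: [0, 0, 0, 6]
R4 ← R4 + (3/2)·R2: [0, 0, 0, 22]
R5 ← R5 + (1/2)·R2: [0, 0, 0, 1]
R4 ← R4 − (11/3)·R3: [0, 0, 0, 0]
R5 ← R5 − (1/6)·R3: [0, 0, 0, 0]
The echelon form has 3 nonzero rows; the last pivot sits in the augmented column, so rank(B) = 2 but rank([B|b]) = 3.
Since the ranks differ, the system is inconsistent.

no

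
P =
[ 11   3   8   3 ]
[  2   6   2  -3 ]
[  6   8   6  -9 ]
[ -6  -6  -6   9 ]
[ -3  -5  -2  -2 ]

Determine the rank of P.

3

Row reduce to echelon form.
R2 ← R2 − (2/11)·R1: [0, 60/11, 6/11, -39/11]
R3 ← R3 − (6/11)·R1: [0, 70/11, 18/11, -117/11]
R4 ← R4 + (6/11)·R1: [0, -48/11, -18/11, 117/11]
R5 ← R5 + (3/11)·R1: [0, -46/11, 2/11, -13/11]
R3 ← R3 − (7/6)·R2: [0, 0, 1, -13/2]
R4 ← R4 + (4/5)·R2: [0, 0, -6/5, 39/5]
R5 ← R5 + (23/30)·R2: [0, 0, 3/5, -39/10]
R4 ← R4 + (6/5)·R3: [0, 0, 0, 0]
R5 ← R5 − (3/5)·R3: [0, 0, 0, 0]
Echelon form has 3 nonzero rows, so rank(P) = 3.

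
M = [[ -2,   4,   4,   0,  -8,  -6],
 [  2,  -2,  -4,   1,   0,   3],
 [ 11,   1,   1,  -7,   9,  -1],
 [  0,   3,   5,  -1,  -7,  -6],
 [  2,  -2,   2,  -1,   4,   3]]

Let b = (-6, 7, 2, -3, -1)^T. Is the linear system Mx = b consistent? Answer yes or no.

yes

Row reduce the augmented matrix [M | b].
R2 ← R2 + R1: [0, 2, 0, 1, -8, -3, 1]
R3 ← R3 + (11/2)·R1: [0, 23, 23, -7, -35, -34, -31]
R5 ← R5 + R1: [0, 2, 6, -1, -4, -3, -7]
R3 ← R3 − (23/2)·R2: [0, 0, 23, -37/2, 57, 1/2, -85/2]
R4 ← R4 − (3/2)·R2: [0, 0, 5, -5/2, 5, -3/2, -9/2]
R5 ← R5 − R2: [0, 0, 6, -2, 4, 0, -8]
R4 ← R4 − (5/23)·R3: [0, 0, 0, 35/23, -170/23, -37/23, 109/23]
R5 ← R5 − (6/23)·R3: [0, 0, 0, 65/23, -250/23, -3/23, 71/23]
R5 ← R5 − (13/7)·R4: [0, 0, 0, 0, 20/7, 20/7, -40/7]
The echelon form has 5 nonzero rows, and every pivot lies in the first 6 columns, so rank(M) = rank([M|b]) = 5.
The system is consistent.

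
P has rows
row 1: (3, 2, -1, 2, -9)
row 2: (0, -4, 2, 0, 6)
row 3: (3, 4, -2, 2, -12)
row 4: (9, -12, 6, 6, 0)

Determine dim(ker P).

Row reduce to echelon form.
R3 ← R3 − R1: [0, 2, -1, 0, -3]
R4 ← R4 − (3)·R1: [0, -18, 9, 0, 27]
R3 ← R3 + (1/2)·R2: [0, 0, 0, 0, 0]
R4 ← R4 − (9/2)·R2: [0, 0, 0, 0, 0]
2 nonzero rows, so rank(P) = 2.
P has 5 columns; by rank–nullity, nullity = 5 − 2 = 3.

3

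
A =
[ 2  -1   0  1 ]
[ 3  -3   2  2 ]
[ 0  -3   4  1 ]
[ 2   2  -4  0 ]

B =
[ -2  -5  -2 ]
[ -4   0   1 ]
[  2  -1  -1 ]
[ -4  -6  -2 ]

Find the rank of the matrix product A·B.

First compute AB:
[[ -4, -16,  -7],
 [  2, -29, -15],
 [ 16, -10,  -9],
 [-20,  -6,   2]]
Now row reduce the product.
R2 ← R2 + (1/2)·R1: [0, -37, -37/2]
R3 ← R3 + (4)·R1: [0, -74, -37]
R4 ← R4 − (5)·R1: [0, 74, 37]
R3 ← R3 − (2)·R2: [0, 0, 0]
R4 ← R4 + (2)·R2: [0, 0, 0]
2 nonzero rows, so rank(AB) = 2.

2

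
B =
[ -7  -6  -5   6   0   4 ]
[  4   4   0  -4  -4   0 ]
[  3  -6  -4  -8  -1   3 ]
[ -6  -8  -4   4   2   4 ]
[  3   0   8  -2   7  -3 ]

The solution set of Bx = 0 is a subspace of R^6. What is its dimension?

Row reduce to echelon form.
R2 ← R2 + (4/7)·R1: [0, 4/7, -20/7, -4/7, -4, 16/7]
R3 ← R3 + (3/7)·R1: [0, -60/7, -43/7, -38/7, -1, 33/7]
R4 ← R4 − (6/7)·R1: [0, -20/7, 2/7, -8/7, 2, 4/7]
R5 ← R5 + (3/7)·R1: [0, -18/7, 41/7, 4/7, 7, -9/7]
R3 ← R3 + (15)·R2: [0, 0, -49, -14, -61, 39]
R4 ← R4 + (5)·R2: [0, 0, -14, -4, -18, 12]
R5 ← R5 + (9/2)·R2: [0, 0, -7, -2, -11, 9]
R4 ← R4 − (2/7)·R3: [0, 0, 0, 0, -4/7, 6/7]
R5 ← R5 − (1/7)·R3: [0, 0, 0, 0, -16/7, 24/7]
R5 ← R5 − (4)·R4: [0, 0, 0, 0, 0, 0]
4 nonzero rows, so rank(B) = 4.
B has 6 columns; by rank–nullity, nullity = 6 − 4 = 2.

2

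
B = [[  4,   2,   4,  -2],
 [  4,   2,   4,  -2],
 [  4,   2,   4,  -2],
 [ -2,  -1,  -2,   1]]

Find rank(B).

1

Row reduce to echelon form.
R2 ← R2 − R1: [0, 0, 0, 0]
R3 ← R3 − R1: [0, 0, 0, 0]
R4 ← R4 + (1/2)·R1: [0, 0, 0, 0]
Echelon form has 1 nonzero row, so rank(B) = 1.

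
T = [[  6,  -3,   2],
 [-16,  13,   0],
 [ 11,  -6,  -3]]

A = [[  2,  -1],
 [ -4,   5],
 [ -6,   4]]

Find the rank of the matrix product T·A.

2

First compute TA:
[[ 12, -13],
 [-84,  81],
 [ 64, -53]]
Now row reduce the product.
R2 ← R2 + (7)·R1: [0, -10]
R3 ← R3 − (16/3)·R1: [0, 49/3]
R3 ← R3 + (49/30)·R2: [0, 0]
2 nonzero rows, so rank(TA) = 2.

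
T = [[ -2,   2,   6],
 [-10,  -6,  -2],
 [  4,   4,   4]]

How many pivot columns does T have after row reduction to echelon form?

Row reduce to echelon form.
R2 ← R2 − (5)·R1: [0, -16, -32]
R3 ← R3 + (2)·R1: [0, 8, 16]
R3 ← R3 + (1/2)·R2: [0, 0, 0]
Echelon form has 2 nonzero rows, so rank(T) = 2.
Each nonzero row contributes one pivot column: 2 pivot columns.

2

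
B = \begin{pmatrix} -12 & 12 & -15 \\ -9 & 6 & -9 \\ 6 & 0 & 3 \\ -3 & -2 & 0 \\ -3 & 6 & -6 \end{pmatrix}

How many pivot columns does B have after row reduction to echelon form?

Row reduce to echelon form.
R2 ← R2 − (3/4)·R1: [0, -3, 9/4]
R3 ← R3 + (1/2)·R1: [0, 6, -9/2]
R4 ← R4 − (1/4)·R1: [0, -5, 15/4]
R5 ← R5 − (1/4)·R1: [0, 3, -9/4]
R3 ← R3 + (2)·R2: [0, 0, 0]
R4 ← R4 − (5/3)·R2: [0, 0, 0]
R5 ← R5 + R2: [0, 0, 0]
Echelon form has 2 nonzero rows, so rank(B) = 2.
Each nonzero row contributes one pivot column: 2 pivot columns.

2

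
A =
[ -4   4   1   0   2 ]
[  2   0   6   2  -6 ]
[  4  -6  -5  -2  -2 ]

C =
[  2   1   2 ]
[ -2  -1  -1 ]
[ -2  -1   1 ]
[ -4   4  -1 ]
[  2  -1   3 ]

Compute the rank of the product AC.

First compute AC:
[[-14, -11,  -5],
 [-28,  10, -10],
 [ 34,   9,   5]]
Now row reduce the product.
R2 ← R2 − (2)·R1: [0, 32, 0]
R3 ← R3 + (17/7)·R1: [0, -124/7, -50/7]
R3 ← R3 + (31/56)·R2: [0, 0, -50/7]
3 nonzero rows, so rank(AC) = 3.

3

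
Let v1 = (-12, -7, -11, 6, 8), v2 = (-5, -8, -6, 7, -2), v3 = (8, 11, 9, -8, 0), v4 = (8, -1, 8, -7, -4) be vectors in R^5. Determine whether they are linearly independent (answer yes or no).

Form the matrix with these vectors as rows and row reduce.
R2 ← R2 − (5/12)·R1: [0, -61/12, -17/12, 9/2, -16/3]
R3 ← R3 + (2/3)·R1: [0, 19/3, 5/3, -4, 16/3]
R4 ← R4 + (2/3)·R1: [0, -17/3, 2/3, -3, 4/3]
R3 ← R3 + (76/61)·R2: [0, 0, -6/61, 98/61, -80/61]
R4 ← R4 − (68/61)·R2: [0, 0, 137/61, -489/61, 444/61]
R4 ← R4 + (137/6)·R3: [0, 0, 0, 86/3, -68/3]
4 nonzero rows, so the 4 vectors span a space of dimension 4.
Since 4 = 4, the vectors are linearly independent.

yes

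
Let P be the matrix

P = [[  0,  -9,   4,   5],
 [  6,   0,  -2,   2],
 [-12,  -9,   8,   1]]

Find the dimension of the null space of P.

Row reduce to echelon form.
Swap R1 ↔ R2
R3 ← R3 + (2)·R1: [0, -9, 4, 5]
R3 ← R3 − R2: [0, 0, 0, 0]
2 nonzero rows, so rank(P) = 2.
P has 4 columns; by rank–nullity, nullity = 4 − 2 = 2.

2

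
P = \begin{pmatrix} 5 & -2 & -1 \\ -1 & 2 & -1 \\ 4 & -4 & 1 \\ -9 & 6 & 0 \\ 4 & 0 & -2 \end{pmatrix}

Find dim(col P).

2

Row reduce to echelon form.
R2 ← R2 + (1/5)·R1: [0, 8/5, -6/5]
R3 ← R3 − (4/5)·R1: [0, -12/5, 9/5]
R4 ← R4 + (9/5)·R1: [0, 12/5, -9/5]
R5 ← R5 − (4/5)·R1: [0, 8/5, -6/5]
R3 ← R3 + (3/2)·R2: [0, 0, 0]
R4 ← R4 − (3/2)·R2: [0, 0, 0]
R5 ← R5 − R2: [0, 0, 0]
Echelon form has 2 nonzero rows, so rank(P) = 2.
The column space has dimension equal to the rank: 2.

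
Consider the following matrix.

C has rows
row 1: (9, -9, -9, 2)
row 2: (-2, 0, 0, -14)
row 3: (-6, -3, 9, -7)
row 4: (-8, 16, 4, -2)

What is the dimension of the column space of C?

Row reduce to echelon form.
R2 ← R2 + (2/9)·R1: [0, -2, -2, -122/9]
R3 ← R3 + (2/3)·R1: [0, -9, 3, -17/3]
R4 ← R4 + (8/9)·R1: [0, 8, -4, -2/9]
R3 ← R3 − (9/2)·R2: [0, 0, 12, 166/3]
R4 ← R4 + (4)·R2: [0, 0, -12, -490/9]
R4 ← R4 + R3: [0, 0, 0, 8/9]
Echelon form has 4 nonzero rows, so rank(C) = 4.
The column space has dimension equal to the rank: 4.

4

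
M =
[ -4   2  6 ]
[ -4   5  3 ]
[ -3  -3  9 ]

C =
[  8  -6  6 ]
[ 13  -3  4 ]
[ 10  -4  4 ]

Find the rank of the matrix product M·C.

2

First compute MC:
[[ 54,  -6,   8],
 [ 63,  -3,   8],
 [ 27,  -9,   6]]
Now row reduce the product.
R2 ← R2 − (7/6)·R1: [0, 4, -4/3]
R3 ← R3 − (1/2)·R1: [0, -6, 2]
R3 ← R3 + (3/2)·R2: [0, 0, 0]
2 nonzero rows, so rank(MC) = 2.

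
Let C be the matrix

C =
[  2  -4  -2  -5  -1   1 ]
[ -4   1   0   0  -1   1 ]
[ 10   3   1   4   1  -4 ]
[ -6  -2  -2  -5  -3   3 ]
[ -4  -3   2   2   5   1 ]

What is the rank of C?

3

Row reduce to echelon form.
R2 ← R2 + (2)·R1: [0, -7, -4, -10, -3, 3]
R3 ← R3 − (5)·R1: [0, 23, 11, 29, 6, -9]
R4 ← R4 + (3)·R1: [0, -14, -8, -20, -6, 6]
R5 ← R5 + (2)·R1: [0, -11, -2, -8, 3, 3]
R3 ← R3 + (23/7)·R2: [0, 0, -15/7, -27/7, -27/7, 6/7]
R4 ← R4 − (2)·R2: [0, 0, 0, 0, 0, 0]
R5 ← R5 − (11/7)·R2: [0, 0, 30/7, 54/7, 54/7, -12/7]
R5 ← R5 + (2)·R3: [0, 0, 0, 0, 0, 0]
Echelon form has 3 nonzero rows, so rank(C) = 3.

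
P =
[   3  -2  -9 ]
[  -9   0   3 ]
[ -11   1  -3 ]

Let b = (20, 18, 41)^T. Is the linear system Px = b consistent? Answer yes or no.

Row reduce the augmented matrix [P | b].
R2 ← R2 + (3)·R1: [0, -6, -24, 78]
R3 ← R3 + (11/3)·R1: [0, -19/3, -36, 343/3]
R3 ← R3 − (19/18)·R2: [0, 0, -32/3, 32]
The echelon form has 3 nonzero rows, and every pivot lies in the first 3 columns, so rank(P) = rank([P|b]) = 3.
The system is consistent.

yes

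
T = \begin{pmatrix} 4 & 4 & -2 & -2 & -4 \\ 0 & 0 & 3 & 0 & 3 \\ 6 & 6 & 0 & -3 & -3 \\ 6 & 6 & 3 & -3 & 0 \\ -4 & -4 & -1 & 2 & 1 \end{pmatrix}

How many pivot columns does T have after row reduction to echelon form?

2

Row reduce to echelon form.
R3 ← R3 − (3/2)·R1: [0, 0, 3, 0, 3]
R4 ← R4 − (3/2)·R1: [0, 0, 6, 0, 6]
R5 ← R5 + R1: [0, 0, -3, 0, -3]
R3 ← R3 − R2: [0, 0, 0, 0, 0]
R4 ← R4 − (2)·R2: [0, 0, 0, 0, 0]
R5 ← R5 + R2: [0, 0, 0, 0, 0]
Echelon form has 2 nonzero rows, so rank(T) = 2.
Each nonzero row contributes one pivot column: 2 pivot columns.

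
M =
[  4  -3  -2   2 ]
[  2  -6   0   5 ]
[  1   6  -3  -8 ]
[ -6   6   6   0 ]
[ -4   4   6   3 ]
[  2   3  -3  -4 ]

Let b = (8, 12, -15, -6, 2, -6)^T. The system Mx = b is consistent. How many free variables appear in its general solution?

0

Row reduce the augmented matrix [M | b].
R2 ← R2 − (1/2)·R1: [0, -9/2, 1, 4, 8]
R3 ← R3 − (1/4)·R1: [0, 27/4, -5/2, -17/2, -17]
R4 ← R4 + (3/2)·R1: [0, 3/2, 3, 3, 6]
R5 ← R5 + R1: [0, 1, 4, 5, 10]
R6 ← R6 − (1/2)·R1: [0, 9/2, -2, -5, -10]
R3 ← R3 + (3/2)·R2: [0, 0, -1, -5/2, -5]
R4 ← R4 + (1/3)·R2: [0, 0, 10/3, 13/3, 26/3]
R5 ← R5 + (2/9)·R2: [0, 0, 38/9, 53/9, 106/9]
R6 ← R6 + R2: [0, 0, -1, -1, -2]
R4 ← R4 + (10/3)·R3: [0, 0, 0, -4, -8]
R5 ← R5 + (38/9)·R3: [0, 0, 0, -14/3, -28/3]
R6 ← R6 − R3: [0, 0, 0, 3/2, 3]
R5 ← R5 − (7/6)·R4: [0, 0, 0, 0, 0]
R6 ← R6 + (3/8)·R4: [0, 0, 0, 0, 0]
The echelon form has 4 nonzero rows, and every pivot lies in the first 4 columns, so rank(M) = rank([M|b]) = 4.
The system is consistent.
Free variables = (unknowns) − (rank) = 4 − 4 = 0.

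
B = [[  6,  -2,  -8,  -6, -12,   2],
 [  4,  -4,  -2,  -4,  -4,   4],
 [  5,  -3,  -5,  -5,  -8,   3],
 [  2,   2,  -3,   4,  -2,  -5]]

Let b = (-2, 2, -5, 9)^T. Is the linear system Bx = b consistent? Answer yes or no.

no

Row reduce the augmented matrix [B | b].
R2 ← R2 − (2/3)·R1: [0, -8/3, 10/3, 0, 4, 8/3, 10/3]
R3 ← R3 − (5/6)·R1: [0, -4/3, 5/3, 0, 2, 4/3, -10/3]
R4 ← R4 − (1/3)·R1: [0, 8/3, -1/3, 6, 2, -17/3, 29/3]
R3 ← R3 − (1/2)·R2: [0, 0, 0, 0, 0, 0, -5]
R4 ← R4 + R2: [0, 0, 3, 6, 6, -3, 13]
Swap R3 ↔ R4
The echelon form has 4 nonzero rows; the last pivot sits in the augmented column, so rank(B) = 3 but rank([B|b]) = 4.
Since the ranks differ, the system is inconsistent.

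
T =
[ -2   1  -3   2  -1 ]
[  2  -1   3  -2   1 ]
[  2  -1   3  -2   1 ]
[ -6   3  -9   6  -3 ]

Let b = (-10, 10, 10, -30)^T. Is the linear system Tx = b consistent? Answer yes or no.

yes

Row reduce the augmented matrix [T | b].
R2 ← R2 + R1: [0, 0, 0, 0, 0, 0]
R3 ← R3 + R1: [0, 0, 0, 0, 0, 0]
R4 ← R4 − (3)·R1: [0, 0, 0, 0, 0, 0]
The echelon form has 1 nonzero rows, and every pivot lies in the first 5 columns, so rank(T) = rank([T|b]) = 1.
The system is consistent.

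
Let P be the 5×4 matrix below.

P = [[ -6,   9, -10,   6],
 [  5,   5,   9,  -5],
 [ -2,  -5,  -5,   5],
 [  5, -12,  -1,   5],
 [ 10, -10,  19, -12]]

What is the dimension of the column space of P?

4

Row reduce to echelon form.
R2 ← R2 + (5/6)·R1: [0, 25/2, 2/3, 0]
R3 ← R3 − (1/3)·R1: [0, -8, -5/3, 3]
R4 ← R4 + (5/6)·R1: [0, -9/2, -28/3, 10]
R5 ← R5 + (5/3)·R1: [0, 5, 7/3, -2]
R3 ← R3 + (16/25)·R2: [0, 0, -31/25, 3]
R4 ← R4 + (9/25)·R2: [0, 0, -682/75, 10]
R5 ← R5 − (2/5)·R2: [0, 0, 31/15, -2]
R4 ← R4 − (22/3)·R3: [0, 0, 0, -12]
R5 ← R5 + (5/3)·R3: [0, 0, 0, 3]
R5 ← R5 + (1/4)·R4: [0, 0, 0, 0]
Echelon form has 4 nonzero rows, so rank(P) = 4.
The column space has dimension equal to the rank: 4.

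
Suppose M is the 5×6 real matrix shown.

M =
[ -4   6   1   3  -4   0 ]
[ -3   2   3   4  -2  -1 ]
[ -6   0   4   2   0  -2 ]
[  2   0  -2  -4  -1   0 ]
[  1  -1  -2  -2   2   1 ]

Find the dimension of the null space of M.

Row reduce to echelon form.
R2 ← R2 − (3/4)·R1: [0, -5/2, 9/4, 7/4, 1, -1]
R3 ← R3 − (3/2)·R1: [0, -9, 5/2, -5/2, 6, -2]
R4 ← R4 + (1/2)·R1: [0, 3, -3/2, -5/2, -3, 0]
R5 ← R5 + (1/4)·R1: [0, 1/2, -7/4, -5/4, 1, 1]
R3 ← R3 − (18/5)·R2: [0, 0, -28/5, -44/5, 12/5, 8/5]
R4 ← R4 + (6/5)·R2: [0, 0, 6/5, -2/5, -9/5, -6/5]
R5 ← R5 + (1/5)·R2: [0, 0, -13/10, -9/10, 6/5, 4/5]
R4 ← R4 + (3/14)·R3: [0, 0, 0, -16/7, -9/7, -6/7]
R5 ← R5 − (13/56)·R3: [0, 0, 0, 8/7, 9/14, 3/7]
R5 ← R5 + (1/2)·R4: [0, 0, 0, 0, 0, 0]
4 nonzero rows, so rank(M) = 4.
M has 6 columns; by rank–nullity, nullity = 6 − 4 = 2.

2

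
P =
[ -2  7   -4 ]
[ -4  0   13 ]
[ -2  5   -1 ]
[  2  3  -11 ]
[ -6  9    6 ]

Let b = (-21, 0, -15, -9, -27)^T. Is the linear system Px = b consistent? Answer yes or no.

yes

Row reduce the augmented matrix [P | b].
R2 ← R2 − (2)·R1: [0, -14, 21, 42]
R3 ← R3 − R1: [0, -2, 3, 6]
R4 ← R4 + R1: [0, 10, -15, -30]
R5 ← R5 − (3)·R1: [0, -12, 18, 36]
R3 ← R3 − (1/7)·R2: [0, 0, 0, 0]
R4 ← R4 + (5/7)·R2: [0, 0, 0, 0]
R5 ← R5 − (6/7)·R2: [0, 0, 0, 0]
The echelon form has 2 nonzero rows, and every pivot lies in the first 3 columns, so rank(P) = rank([P|b]) = 2.
The system is consistent.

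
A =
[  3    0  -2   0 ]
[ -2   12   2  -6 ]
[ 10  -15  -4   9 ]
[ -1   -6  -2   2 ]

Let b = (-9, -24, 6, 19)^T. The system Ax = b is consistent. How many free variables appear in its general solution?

1

Row reduce the augmented matrix [A | b].
R2 ← R2 + (2/3)·R1: [0, 12, 2/3, -6, -30]
R3 ← R3 − (10/3)·R1: [0, -15, 8/3, 9, 36]
R4 ← R4 + (1/3)·R1: [0, -6, -8/3, 2, 16]
R3 ← R3 + (5/4)·R2: [0, 0, 7/2, 3/2, -3/2]
R4 ← R4 + (1/2)·R2: [0, 0, -7/3, -1, 1]
R4 ← R4 + (2/3)·R3: [0, 0, 0, 0, 0]
The echelon form has 3 nonzero rows, and every pivot lies in the first 4 columns, so rank(A) = rank([A|b]) = 3.
The system is consistent.
Free variables = (unknowns) − (rank) = 4 − 3 = 1.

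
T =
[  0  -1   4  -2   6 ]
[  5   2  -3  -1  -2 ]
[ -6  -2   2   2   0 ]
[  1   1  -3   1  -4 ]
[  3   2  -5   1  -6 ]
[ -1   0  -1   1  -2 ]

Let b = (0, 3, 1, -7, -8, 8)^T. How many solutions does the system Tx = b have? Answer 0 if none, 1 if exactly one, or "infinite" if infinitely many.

Row reduce the augmented matrix [T | b].
Swap R1 ↔ R2
R3 ← R3 + (6/5)·R1: [0, 2/5, -8/5, 4/5, -12/5, 23/5]
R4 ← R4 − (1/5)·R1: [0, 3/5, -12/5, 6/5, -18/5, -38/5]
R5 ← R5 − (3/5)·R1: [0, 4/5, -16/5, 8/5, -24/5, -49/5]
R6 ← R6 + (1/5)·R1: [0, 2/5, -8/5, 4/5, -12/5, 43/5]
R3 ← R3 + (2/5)·R2: [0, 0, 0, 0, 0, 23/5]
R4 ← R4 + (3/5)·R2: [0, 0, 0, 0, 0, -38/5]
R5 ← R5 + (4/5)·R2: [0, 0, 0, 0, 0, -49/5]
R6 ← R6 + (2/5)·R2: [0, 0, 0, 0, 0, 43/5]
R4 ← R4 + (38/23)·R3: [0, 0, 0, 0, 0, 0]
R5 ← R5 + (49/23)·R3: [0, 0, 0, 0, 0, 0]
R6 ← R6 − (43/23)·R3: [0, 0, 0, 0, 0, 0]
The echelon form has 3 nonzero rows; the last pivot sits in the augmented column, so rank(T) = 2 but rank([T|b]) = 3.
Since the ranks differ, the system is inconsistent.
It has no solutions.

0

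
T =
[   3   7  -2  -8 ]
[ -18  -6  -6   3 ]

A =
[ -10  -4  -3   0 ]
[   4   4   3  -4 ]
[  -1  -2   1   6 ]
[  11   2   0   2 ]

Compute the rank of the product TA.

First compute TA:
[[-88,   4,  10, -56],
 [195,  66,  30,  -6]]
Now row reduce the product.
R2 ← R2 + (195/88)·R1: [0, 1647/22, 2295/44, -1431/11]
2 nonzero rows, so rank(TA) = 2.

2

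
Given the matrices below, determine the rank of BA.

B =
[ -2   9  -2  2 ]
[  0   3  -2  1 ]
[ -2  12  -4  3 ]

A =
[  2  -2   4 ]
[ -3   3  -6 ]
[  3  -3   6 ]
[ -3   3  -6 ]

1

First compute BA:
[[-43,  43, -86],
 [-18,  18, -36],
 [-61,  61, -122]]
Now row reduce the product.
R2 ← R2 − (18/43)·R1: [0, 0, 0]
R3 ← R3 − (61/43)·R1: [0, 0, 0]
1 nonzero row, so rank(BA) = 1.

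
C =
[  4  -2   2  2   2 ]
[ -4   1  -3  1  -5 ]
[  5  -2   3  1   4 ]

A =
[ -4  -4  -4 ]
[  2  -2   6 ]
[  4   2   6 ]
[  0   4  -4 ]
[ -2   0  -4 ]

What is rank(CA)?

First compute CA:
[[-16,   0, -32],
 [ 16,  12,  20],
 [-20,  -6, -34]]
Now row reduce the product.
R2 ← R2 + R1: [0, 12, -12]
R3 ← R3 − (5/4)·R1: [0, -6, 6]
R3 ← R3 + (1/2)·R2: [0, 0, 0]
2 nonzero rows, so rank(CA) = 2.

2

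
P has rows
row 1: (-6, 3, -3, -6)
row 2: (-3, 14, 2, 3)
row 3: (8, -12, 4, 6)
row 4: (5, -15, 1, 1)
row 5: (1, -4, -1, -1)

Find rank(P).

4

Row reduce to echelon form.
R2 ← R2 − (1/2)·R1: [0, 25/2, 7/2, 6]
R3 ← R3 + (4/3)·R1: [0, -8, 0, -2]
R4 ← R4 + (5/6)·R1: [0, -25/2, -3/2, -4]
R5 ← R5 + (1/6)·R1: [0, -7/2, -3/2, -2]
R3 ← R3 + (16/25)·R2: [0, 0, 56/25, 46/25]
R4 ← R4 + R2: [0, 0, 2, 2]
R5 ← R5 + (7/25)·R2: [0, 0, -13/25, -8/25]
R4 ← R4 − (25/28)·R3: [0, 0, 0, 5/14]
R5 ← R5 + (13/56)·R3: [0, 0, 0, 3/28]
R5 ← R5 − (3/10)·R4: [0, 0, 0, 0]
Echelon form has 4 nonzero rows, so rank(P) = 4.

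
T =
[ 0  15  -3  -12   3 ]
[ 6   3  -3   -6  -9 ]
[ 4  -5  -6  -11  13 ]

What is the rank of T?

Row reduce to echelon form.
Swap R1 ↔ R2
R3 ← R3 − (2/3)·R1: [0, -7, -4, -7, 19]
R3 ← R3 + (7/15)·R2: [0, 0, -27/5, -63/5, 102/5]
Echelon form has 3 nonzero rows, so rank(T) = 3.

3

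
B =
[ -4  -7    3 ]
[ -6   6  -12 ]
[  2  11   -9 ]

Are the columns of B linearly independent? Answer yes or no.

Row reduce B to echelon form.
R2 ← R2 − (3/2)·R1: [0, 33/2, -33/2]
R3 ← R3 + (1/2)·R1: [0, 15/2, -15/2]
R3 ← R3 − (5/11)·R2: [0, 0, 0]
2 pivots among 3 columns.
Only 2 < 3 pivot columns, so the columns are linearly dependent.

no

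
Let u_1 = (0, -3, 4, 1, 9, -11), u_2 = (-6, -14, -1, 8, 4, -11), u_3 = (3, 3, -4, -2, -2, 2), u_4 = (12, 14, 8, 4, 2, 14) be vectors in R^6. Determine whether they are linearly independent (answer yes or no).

Form the matrix with these vectors as rows and row reduce.
Swap R1 ↔ R2
R3 ← R3 + (1/2)·R1: [0, -4, -9/2, 2, 0, -7/2]
R4 ← R4 + (2)·R1: [0, -14, 6, 20, 10, -8]
R3 ← R3 − (4/3)·R2: [0, 0, -59/6, 2/3, -12, 67/6]
R4 ← R4 − (14/3)·R2: [0, 0, -38/3, 46/3, -32, 130/3]
R4 ← R4 − (76/59)·R3: [0, 0, 0, 854/59, -976/59, 1708/59]
4 nonzero rows, so the 4 vectors span a space of dimension 4.
Since 4 = 4, the vectors are linearly independent.

yes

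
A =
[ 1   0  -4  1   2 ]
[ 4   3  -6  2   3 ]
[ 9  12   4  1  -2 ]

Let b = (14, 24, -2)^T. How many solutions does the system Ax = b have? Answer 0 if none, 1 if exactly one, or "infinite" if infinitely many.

Row reduce the augmented matrix [A | b].
R2 ← R2 − (4)·R1: [0, 3, 10, -2, -5, -32]
R3 ← R3 − (9)·R1: [0, 12, 40, -8, -20, -128]
R3 ← R3 − (4)·R2: [0, 0, 0, 0, 0, 0]
The echelon form has 2 nonzero rows, and every pivot lies in the first 5 columns, so rank(A) = rank([A|b]) = 2.
The system is consistent.
rank = 2 < 5 unknowns, so there are infinitely many solutions.

infinite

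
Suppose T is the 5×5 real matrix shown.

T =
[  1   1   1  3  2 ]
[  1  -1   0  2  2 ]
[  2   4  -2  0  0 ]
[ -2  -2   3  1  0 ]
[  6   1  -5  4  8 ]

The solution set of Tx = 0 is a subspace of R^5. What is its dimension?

Row reduce to echelon form.
R2 ← R2 − R1: [0, -2, -1, -1, 0]
R3 ← R3 − (2)·R1: [0, 2, -4, -6, -4]
R4 ← R4 + (2)·R1: [0, 0, 5, 7, 4]
R5 ← R5 − (6)·R1: [0, -5, -11, -14, -4]
R3 ← R3 + R2: [0, 0, -5, -7, -4]
R5 ← R5 − (5/2)·R2: [0, 0, -17/2, -23/2, -4]
R4 ← R4 + R3: [0, 0, 0, 0, 0]
R5 ← R5 − (17/10)·R3: [0, 0, 0, 2/5, 14/5]
Swap R4 ↔ R5
4 nonzero rows, so rank(T) = 4.
T has 5 columns; by rank–nullity, nullity = 5 − 4 = 1.

1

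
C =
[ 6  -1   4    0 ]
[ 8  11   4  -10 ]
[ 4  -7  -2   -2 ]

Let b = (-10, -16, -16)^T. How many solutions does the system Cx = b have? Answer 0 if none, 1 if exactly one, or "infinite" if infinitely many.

infinite

Row reduce the augmented matrix [C | b].
R2 ← R2 − (4/3)·R1: [0, 37/3, -4/3, -10, -8/3]
R3 ← R3 − (2/3)·R1: [0, -19/3, -14/3, -2, -28/3]
R3 ← R3 + (19/37)·R2: [0, 0, -198/37, -264/37, -396/37]
The echelon form has 3 nonzero rows, and every pivot lies in the first 4 columns, so rank(C) = rank([C|b]) = 3.
The system is consistent.
rank = 3 < 4 unknowns, so there are infinitely many solutions.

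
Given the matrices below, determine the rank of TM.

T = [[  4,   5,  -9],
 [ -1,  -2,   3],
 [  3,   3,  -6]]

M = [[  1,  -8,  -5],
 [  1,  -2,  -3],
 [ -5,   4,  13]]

2

First compute TM:
[[ 54, -78, -152],
 [-18,  24,  50],
 [ 36, -54, -102]]
Now row reduce the product.
R2 ← R2 + (1/3)·R1: [0, -2, -2/3]
R3 ← R3 − (2/3)·R1: [0, -2, -2/3]
R3 ← R3 − R2: [0, 0, 0]
2 nonzero rows, so rank(TM) = 2.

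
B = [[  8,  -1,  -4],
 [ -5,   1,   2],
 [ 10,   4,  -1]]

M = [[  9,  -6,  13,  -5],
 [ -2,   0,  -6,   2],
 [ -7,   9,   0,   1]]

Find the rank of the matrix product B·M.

2

First compute BM:
[[102, -84, 110, -46],
 [-61,  48, -71,  29],
 [ 89, -69, 106, -43]]
Now row reduce the product.
R2 ← R2 + (61/102)·R1: [0, -38/17, -266/51, 76/51]
R3 ← R3 − (89/102)·R1: [0, 73/17, 511/51, -146/51]
R3 ← R3 + (73/38)·R2: [0, 0, 0, 0]
2 nonzero rows, so rank(BM) = 2.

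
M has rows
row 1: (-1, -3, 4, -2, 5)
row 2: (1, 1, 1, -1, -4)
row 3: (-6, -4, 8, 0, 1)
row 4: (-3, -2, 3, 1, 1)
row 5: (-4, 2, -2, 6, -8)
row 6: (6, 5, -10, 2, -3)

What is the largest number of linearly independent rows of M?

4

Row reduce to echelon form.
R2 ← R2 + R1: [0, -2, 5, -3, 1]
R3 ← R3 − (6)·R1: [0, 14, -16, 12, -29]
R4 ← R4 − (3)·R1: [0, 7, -9, 7, -14]
R5 ← R5 − (4)·R1: [0, 14, -18, 14, -28]
R6 ← R6 + (6)·R1: [0, -13, 14, -10, 27]
R3 ← R3 + (7)·R2: [0, 0, 19, -9, -22]
R4 ← R4 + (7/2)·R2: [0, 0, 17/2, -7/2, -21/2]
R5 ← R5 + (7)·R2: [0, 0, 17, -7, -21]
R6 ← R6 − (13/2)·R2: [0, 0, -37/2, 19/2, 41/2]
R4 ← R4 − (17/38)·R3: [0, 0, 0, 10/19, -25/38]
R5 ← R5 − (17/19)·R3: [0, 0, 0, 20/19, -25/19]
R6 ← R6 + (37/38)·R3: [0, 0, 0, 14/19, -35/38]
R5 ← R5 − (2)·R4: [0, 0, 0, 0, 0]
R6 ← R6 − (7/5)·R4: [0, 0, 0, 0, 0]
Echelon form has 4 nonzero rows, so rank(M) = 4.
The rank gives the maximum number of linearly independent rows: 4.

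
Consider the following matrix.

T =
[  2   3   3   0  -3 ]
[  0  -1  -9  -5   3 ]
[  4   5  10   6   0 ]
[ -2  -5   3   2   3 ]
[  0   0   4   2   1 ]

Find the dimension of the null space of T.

0

Row reduce to echelon form.
R3 ← R3 − (2)·R1: [0, -1, 4, 6, 6]
R4 ← R4 + R1: [0, -2, 6, 2, 0]
R3 ← R3 − R2: [0, 0, 13, 11, 3]
R4 ← R4 − (2)·R2: [0, 0, 24, 12, -6]
R4 ← R4 − (24/13)·R3: [0, 0, 0, -108/13, -150/13]
R5 ← R5 − (4/13)·R3: [0, 0, 0, -18/13, 1/13]
R5 ← R5 − (1/6)·R4: [0, 0, 0, 0, 2]
5 nonzero rows, so rank(T) = 5.
T has 5 columns; by rank–nullity, nullity = 5 − 5 = 0.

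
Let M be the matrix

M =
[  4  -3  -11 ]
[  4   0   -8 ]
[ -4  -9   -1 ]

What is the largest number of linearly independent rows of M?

2

Row reduce to echelon form.
R2 ← R2 − R1: [0, 3, 3]
R3 ← R3 + R1: [0, -12, -12]
R3 ← R3 + (4)·R2: [0, 0, 0]
Echelon form has 2 nonzero rows, so rank(M) = 2.
The rank gives the maximum number of linearly independent rows: 2.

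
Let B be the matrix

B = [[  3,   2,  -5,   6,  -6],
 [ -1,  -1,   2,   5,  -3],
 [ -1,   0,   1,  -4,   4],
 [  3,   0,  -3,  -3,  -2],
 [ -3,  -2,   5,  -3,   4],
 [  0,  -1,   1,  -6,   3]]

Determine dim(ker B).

2

Row reduce to echelon form.
R2 ← R2 + (1/3)·R1: [0, -1/3, 1/3, 7, -5]
R3 ← R3 + (1/3)·R1: [0, 2/3, -2/3, -2, 2]
R4 ← R4 − R1: [0, -2, 2, -9, 4]
R5 ← R5 + R1: [0, 0, 0, 3, -2]
R3 ← R3 + (2)·R2: [0, 0, 0, 12, -8]
R4 ← R4 − (6)·R2: [0, 0, 0, -51, 34]
R6 ← R6 − (3)·R2: [0, 0, 0, -27, 18]
R4 ← R4 + (17/4)·R3: [0, 0, 0, 0, 0]
R5 ← R5 − (1/4)·R3: [0, 0, 0, 0, 0]
R6 ← R6 + (9/4)·R3: [0, 0, 0, 0, 0]
3 nonzero rows, so rank(B) = 3.
B has 5 columns; by rank–nullity, nullity = 5 − 3 = 2.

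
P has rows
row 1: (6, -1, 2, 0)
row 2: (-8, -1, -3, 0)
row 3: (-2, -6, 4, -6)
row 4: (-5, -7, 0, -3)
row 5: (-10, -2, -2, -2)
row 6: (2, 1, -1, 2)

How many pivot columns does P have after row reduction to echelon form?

Row reduce to echelon form.
R2 ← R2 + (4/3)·R1: [0, -7/3, -1/3, 0]
R3 ← R3 + (1/3)·R1: [0, -19/3, 14/3, -6]
R4 ← R4 + (5/6)·R1: [0, -47/6, 5/3, -3]
R5 ← R5 + (5/3)·R1: [0, -11/3, 4/3, -2]
R6 ← R6 − (1/3)·R1: [0, 4/3, -5/3, 2]
R3 ← R3 − (19/7)·R2: [0, 0, 39/7, -6]
R4 ← R4 − (47/14)·R2: [0, 0, 39/14, -3]
R5 ← R5 − (11/7)·R2: [0, 0, 13/7, -2]
R6 ← R6 + (4/7)·R2: [0, 0, -13/7, 2]
R4 ← R4 − (1/2)·R3: [0, 0, 0, 0]
R5 ← R5 − (1/3)·R3: [0, 0, 0, 0]
R6 ← R6 + (1/3)·R3: [0, 0, 0, 0]
Echelon form has 3 nonzero rows, so rank(P) = 3.
Each nonzero row contributes one pivot column: 3 pivot columns.

3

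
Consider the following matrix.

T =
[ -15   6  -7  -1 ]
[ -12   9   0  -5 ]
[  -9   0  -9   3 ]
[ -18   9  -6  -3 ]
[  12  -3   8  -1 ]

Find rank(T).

Row reduce to echelon form.
R2 ← R2 − (4/5)·R1: [0, 21/5, 28/5, -21/5]
R3 ← R3 − (3/5)·R1: [0, -18/5, -24/5, 18/5]
R4 ← R4 − (6/5)·R1: [0, 9/5, 12/5, -9/5]
R5 ← R5 + (4/5)·R1: [0, 9/5, 12/5, -9/5]
R3 ← R3 + (6/7)·R2: [0, 0, 0, 0]
R4 ← R4 − (3/7)·R2: [0, 0, 0, 0]
R5 ← R5 − (3/7)·R2: [0, 0, 0, 0]
Echelon form has 2 nonzero rows, so rank(T) = 2.

2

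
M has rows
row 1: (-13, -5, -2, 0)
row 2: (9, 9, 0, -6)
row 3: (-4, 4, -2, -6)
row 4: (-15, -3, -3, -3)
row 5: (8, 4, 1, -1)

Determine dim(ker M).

2

Row reduce to echelon form.
R2 ← R2 + (9/13)·R1: [0, 72/13, -18/13, -6]
R3 ← R3 − (4/13)·R1: [0, 72/13, -18/13, -6]
R4 ← R4 − (15/13)·R1: [0, 36/13, -9/13, -3]
R5 ← R5 + (8/13)·R1: [0, 12/13, -3/13, -1]
R3 ← R3 − R2: [0, 0, 0, 0]
R4 ← R4 − (1/2)·R2: [0, 0, 0, 0]
R5 ← R5 − (1/6)·R2: [0, 0, 0, 0]
2 nonzero rows, so rank(M) = 2.
M has 4 columns; by rank–nullity, nullity = 4 − 2 = 2.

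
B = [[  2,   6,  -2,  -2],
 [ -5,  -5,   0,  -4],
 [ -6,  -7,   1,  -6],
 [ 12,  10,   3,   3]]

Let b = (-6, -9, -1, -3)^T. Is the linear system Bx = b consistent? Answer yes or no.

no

Row reduce the augmented matrix [B | b].
R2 ← R2 + (5/2)·R1: [0, 10, -5, -9, -24]
R3 ← R3 + (3)·R1: [0, 11, -5, -12, -19]
R4 ← R4 − (6)·R1: [0, -26, 15, 15, 33]
R3 ← R3 − (11/10)·R2: [0, 0, 1/2, -21/10, 37/5]
R4 ← R4 + (13/5)·R2: [0, 0, 2, -42/5, -147/5]
R4 ← R4 − (4)·R3: [0, 0, 0, 0, -59]
The echelon form has 4 nonzero rows; the last pivot sits in the augmented column, so rank(B) = 3 but rank([B|b]) = 4.
Since the ranks differ, the system is inconsistent.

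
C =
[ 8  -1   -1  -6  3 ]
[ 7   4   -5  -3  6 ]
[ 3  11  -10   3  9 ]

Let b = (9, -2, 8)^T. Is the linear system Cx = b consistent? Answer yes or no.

no

Row reduce the augmented matrix [C | b].
R2 ← R2 − (7/8)·R1: [0, 39/8, -33/8, 9/4, 27/8, -79/8]
R3 ← R3 − (3/8)·R1: [0, 91/8, -77/8, 21/4, 63/8, 37/8]
R3 ← R3 − (7/3)·R2: [0, 0, 0, 0, 0, 83/3]
The echelon form has 3 nonzero rows; the last pivot sits in the augmented column, so rank(C) = 2 but rank([C|b]) = 3.
Since the ranks differ, the system is inconsistent.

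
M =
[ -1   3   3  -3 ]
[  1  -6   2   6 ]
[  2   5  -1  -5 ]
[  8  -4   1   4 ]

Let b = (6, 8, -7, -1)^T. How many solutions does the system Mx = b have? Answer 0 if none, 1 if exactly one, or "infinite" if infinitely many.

Row reduce the augmented matrix [M | b].
R2 ← R2 + R1: [0, -3, 5, 3, 14]
R3 ← R3 + (2)·R1: [0, 11, 5, -11, 5]
R4 ← R4 + (8)·R1: [0, 20, 25, -20, 47]
R3 ← R3 + (11/3)·R2: [0, 0, 70/3, 0, 169/3]
R4 ← R4 + (20/3)·R2: [0, 0, 175/3, 0, 421/3]
R4 ← R4 − (5/2)·R3: [0, 0, 0, 0, -1/2]
The echelon form has 4 nonzero rows; the last pivot sits in the augmented column, so rank(M) = 3 but rank([M|b]) = 4.
Since the ranks differ, the system is inconsistent.
It has no solutions.

0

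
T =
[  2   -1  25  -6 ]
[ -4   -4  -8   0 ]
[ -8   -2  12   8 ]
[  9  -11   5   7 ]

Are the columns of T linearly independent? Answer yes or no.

yes

Row reduce T to echelon form.
R2 ← R2 + (2)·R1: [0, -6, 42, -12]
R3 ← R3 + (4)·R1: [0, -6, 112, -16]
R4 ← R4 − (9/2)·R1: [0, -13/2, -215/2, 34]
R3 ← R3 − R2: [0, 0, 70, -4]
R4 ← R4 − (13/12)·R2: [0, 0, -153, 47]
R4 ← R4 + (153/70)·R3: [0, 0, 0, 1339/35]
4 pivots among 4 columns.
Every column is a pivot column, so the columns are linearly independent.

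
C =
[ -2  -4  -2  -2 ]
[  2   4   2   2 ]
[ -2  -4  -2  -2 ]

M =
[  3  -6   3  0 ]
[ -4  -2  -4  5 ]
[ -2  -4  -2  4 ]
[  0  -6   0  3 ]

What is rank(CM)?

1

First compute CM:
[[ 14,  40,  14, -34],
 [-14, -40, -14,  34],
 [ 14,  40,  14, -34]]
Now row reduce the product.
R2 ← R2 + R1: [0, 0, 0, 0]
R3 ← R3 − R1: [0, 0, 0, 0]
1 nonzero row, so rank(CM) = 1.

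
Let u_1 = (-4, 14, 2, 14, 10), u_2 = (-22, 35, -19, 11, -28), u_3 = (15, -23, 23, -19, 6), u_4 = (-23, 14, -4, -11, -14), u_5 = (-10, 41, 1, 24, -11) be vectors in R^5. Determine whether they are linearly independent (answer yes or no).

Form the matrix with these vectors as rows and row reduce.
R2 ← R2 − (11/2)·R1: [0, -42, -30, -66, -83]
R3 ← R3 + (15/4)·R1: [0, 59/2, 61/2, 67/2, 87/2]
R4 ← R4 − (23/4)·R1: [0, -133/2, -31/2, -183/2, -143/2]
R5 ← R5 − (5/2)·R1: [0, 6, -4, -11, -36]
R3 ← R3 + (59/84)·R2: [0, 0, 66/7, -90/7, -1243/84]
R4 ← R4 − (19/12)·R2: [0, 0, 32, 13, 719/12]
R5 ← R5 + (1/7)·R2: [0, 0, -58/7, -143/7, -335/7]
R4 ← R4 − (112/33)·R3: [0, 0, 0, 623/11, 3965/36]
R5 ← R5 + (29/33)·R3: [0, 0, 0, -349/11, -2191/36]
R5 ← R5 + (349/623)·R4: [0, 0, 0, 0, 522/623]
5 nonzero rows, so the 5 vectors span a space of dimension 5.
Since 5 = 5, the vectors are linearly independent.

yes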